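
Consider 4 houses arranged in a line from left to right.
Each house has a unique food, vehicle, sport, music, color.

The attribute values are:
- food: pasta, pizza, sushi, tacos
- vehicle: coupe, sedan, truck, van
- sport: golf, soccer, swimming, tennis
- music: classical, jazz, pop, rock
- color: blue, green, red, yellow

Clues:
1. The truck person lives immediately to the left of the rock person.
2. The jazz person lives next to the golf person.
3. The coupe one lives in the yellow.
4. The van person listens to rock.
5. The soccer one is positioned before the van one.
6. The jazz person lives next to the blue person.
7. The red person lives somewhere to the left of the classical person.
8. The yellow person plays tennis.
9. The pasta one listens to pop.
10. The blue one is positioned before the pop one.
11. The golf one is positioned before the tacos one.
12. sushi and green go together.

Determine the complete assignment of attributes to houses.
Solution:

House | Food | Vehicle | Sport | Music | Color
----------------------------------------------
  1   | sushi | truck | soccer | jazz | green
  2   | pizza | van | golf | rock | blue
  3   | pasta | sedan | swimming | pop | red
  4   | tacos | coupe | tennis | classical | yellow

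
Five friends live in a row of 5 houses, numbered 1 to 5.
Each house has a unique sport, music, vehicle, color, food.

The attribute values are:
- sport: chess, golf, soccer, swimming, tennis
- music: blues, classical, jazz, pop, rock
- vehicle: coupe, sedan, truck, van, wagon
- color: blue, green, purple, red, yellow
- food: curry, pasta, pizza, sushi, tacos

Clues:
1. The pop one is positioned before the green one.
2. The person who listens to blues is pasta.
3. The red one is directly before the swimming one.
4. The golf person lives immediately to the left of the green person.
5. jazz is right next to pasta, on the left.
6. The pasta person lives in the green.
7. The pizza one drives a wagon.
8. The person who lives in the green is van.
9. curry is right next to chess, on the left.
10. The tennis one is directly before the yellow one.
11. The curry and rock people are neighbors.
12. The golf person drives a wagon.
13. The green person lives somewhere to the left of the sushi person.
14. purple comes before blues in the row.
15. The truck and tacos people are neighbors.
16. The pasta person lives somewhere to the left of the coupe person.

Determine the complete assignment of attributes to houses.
Solution:

House | Sport | Music | Vehicle | Color | Food
----------------------------------------------
  1   | tennis | pop | truck | purple | curry
  2   | chess | rock | sedan | yellow | tacos
  3   | golf | jazz | wagon | red | pizza
  4   | swimming | blues | van | green | pasta
  5   | soccer | classical | coupe | blue | sushi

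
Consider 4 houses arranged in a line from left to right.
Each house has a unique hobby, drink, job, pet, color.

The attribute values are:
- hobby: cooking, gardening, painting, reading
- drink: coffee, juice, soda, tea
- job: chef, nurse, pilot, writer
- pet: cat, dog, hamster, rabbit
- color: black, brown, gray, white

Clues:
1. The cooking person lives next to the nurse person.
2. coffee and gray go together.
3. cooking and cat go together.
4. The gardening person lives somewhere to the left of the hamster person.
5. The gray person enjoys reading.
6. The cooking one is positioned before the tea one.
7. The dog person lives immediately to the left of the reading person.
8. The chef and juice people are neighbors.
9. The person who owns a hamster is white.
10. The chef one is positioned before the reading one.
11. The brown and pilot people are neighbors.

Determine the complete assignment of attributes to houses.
Solution:

House | Hobby | Drink | Job | Pet | Color
-----------------------------------------
  1   | cooking | soda | chef | cat | black
  2   | gardening | juice | nurse | dog | brown
  3   | reading | coffee | pilot | rabbit | gray
  4   | painting | tea | writer | hamster | white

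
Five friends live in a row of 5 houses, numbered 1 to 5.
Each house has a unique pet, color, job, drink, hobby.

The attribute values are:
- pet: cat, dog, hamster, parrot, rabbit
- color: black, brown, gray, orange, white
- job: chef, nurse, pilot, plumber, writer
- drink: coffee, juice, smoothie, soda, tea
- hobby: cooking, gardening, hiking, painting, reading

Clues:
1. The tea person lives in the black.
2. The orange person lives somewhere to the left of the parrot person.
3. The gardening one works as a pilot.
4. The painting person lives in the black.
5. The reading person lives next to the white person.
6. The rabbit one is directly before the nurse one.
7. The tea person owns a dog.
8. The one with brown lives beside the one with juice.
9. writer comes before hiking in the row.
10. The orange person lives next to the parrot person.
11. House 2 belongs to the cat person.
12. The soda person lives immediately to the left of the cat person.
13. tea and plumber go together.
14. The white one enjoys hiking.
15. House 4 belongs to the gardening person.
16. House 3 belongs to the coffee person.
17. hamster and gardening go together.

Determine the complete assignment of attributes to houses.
Solution:

House | Pet | Color | Job | Drink | Hobby
-----------------------------------------
  1   | rabbit | brown | writer | soda | cooking
  2   | cat | orange | nurse | juice | reading
  3   | parrot | white | chef | coffee | hiking
  4   | hamster | gray | pilot | smoothie | gardening
  5   | dog | black | plumber | tea | painting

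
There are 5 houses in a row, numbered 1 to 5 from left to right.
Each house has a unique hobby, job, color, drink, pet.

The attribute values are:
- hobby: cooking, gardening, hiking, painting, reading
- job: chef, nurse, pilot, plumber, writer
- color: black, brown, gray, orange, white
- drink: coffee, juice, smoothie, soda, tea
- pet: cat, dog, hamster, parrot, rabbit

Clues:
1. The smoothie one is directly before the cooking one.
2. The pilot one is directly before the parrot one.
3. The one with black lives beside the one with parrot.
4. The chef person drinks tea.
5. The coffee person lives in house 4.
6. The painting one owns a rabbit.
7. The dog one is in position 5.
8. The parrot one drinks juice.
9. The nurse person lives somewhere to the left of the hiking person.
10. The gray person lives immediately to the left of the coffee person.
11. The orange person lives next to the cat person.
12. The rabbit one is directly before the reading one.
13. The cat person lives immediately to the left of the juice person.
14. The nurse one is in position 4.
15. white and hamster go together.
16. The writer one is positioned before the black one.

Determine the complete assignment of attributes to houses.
Solution:

House | Hobby | Job | Color | Drink | Pet
-----------------------------------------
  1   | painting | writer | orange | soda | rabbit
  2   | reading | pilot | black | smoothie | cat
  3   | cooking | plumber | gray | juice | parrot
  4   | gardening | nurse | white | coffee | hamster
  5   | hiking | chef | brown | tea | dog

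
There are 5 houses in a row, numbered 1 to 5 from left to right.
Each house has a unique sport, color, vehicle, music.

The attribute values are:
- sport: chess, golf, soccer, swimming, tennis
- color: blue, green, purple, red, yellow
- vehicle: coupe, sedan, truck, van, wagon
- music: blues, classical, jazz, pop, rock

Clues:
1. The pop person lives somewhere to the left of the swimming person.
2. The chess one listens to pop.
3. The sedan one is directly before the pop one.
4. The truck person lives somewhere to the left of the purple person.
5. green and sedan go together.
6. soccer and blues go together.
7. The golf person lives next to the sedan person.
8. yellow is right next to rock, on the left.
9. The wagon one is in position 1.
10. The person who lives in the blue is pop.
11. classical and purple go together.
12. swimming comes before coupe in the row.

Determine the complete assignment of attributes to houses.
Solution:

House | Sport | Color | Vehicle | Music
---------------------------------------
  1   | golf | yellow | wagon | jazz
  2   | tennis | green | sedan | rock
  3   | chess | blue | truck | pop
  4   | swimming | purple | van | classical
  5   | soccer | red | coupe | blues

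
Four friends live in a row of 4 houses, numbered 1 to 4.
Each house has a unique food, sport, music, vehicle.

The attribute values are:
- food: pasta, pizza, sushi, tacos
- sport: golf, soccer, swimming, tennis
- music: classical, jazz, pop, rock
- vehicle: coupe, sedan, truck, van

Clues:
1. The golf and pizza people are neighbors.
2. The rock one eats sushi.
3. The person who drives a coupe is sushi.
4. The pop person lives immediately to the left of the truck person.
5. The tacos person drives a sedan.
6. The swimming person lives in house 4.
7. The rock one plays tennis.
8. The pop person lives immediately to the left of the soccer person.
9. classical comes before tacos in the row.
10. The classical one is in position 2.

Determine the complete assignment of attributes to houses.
Solution:

House | Food | Sport | Music | Vehicle
--------------------------------------
  1   | pasta | golf | pop | van
  2   | pizza | soccer | classical | truck
  3   | sushi | tennis | rock | coupe
  4   | tacos | swimming | jazz | sedan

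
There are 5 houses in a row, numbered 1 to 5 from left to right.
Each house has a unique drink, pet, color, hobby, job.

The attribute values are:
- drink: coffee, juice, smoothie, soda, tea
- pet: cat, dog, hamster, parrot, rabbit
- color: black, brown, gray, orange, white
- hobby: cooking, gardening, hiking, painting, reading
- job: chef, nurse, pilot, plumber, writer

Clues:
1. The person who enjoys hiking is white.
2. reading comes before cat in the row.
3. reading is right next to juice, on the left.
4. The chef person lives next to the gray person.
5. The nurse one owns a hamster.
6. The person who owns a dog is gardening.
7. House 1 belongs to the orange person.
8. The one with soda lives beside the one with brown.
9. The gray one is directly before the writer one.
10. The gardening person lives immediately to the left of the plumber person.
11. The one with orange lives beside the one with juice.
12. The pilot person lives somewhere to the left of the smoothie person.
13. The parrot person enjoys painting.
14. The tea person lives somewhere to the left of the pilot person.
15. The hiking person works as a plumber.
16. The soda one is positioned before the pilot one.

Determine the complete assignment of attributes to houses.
Solution:

House | Drink | Pet | Color | Hobby | Job
-----------------------------------------
  1   | tea | rabbit | orange | reading | chef
  2   | juice | hamster | gray | cooking | nurse
  3   | soda | parrot | black | painting | writer
  4   | coffee | dog | brown | gardening | pilot
  5   | smoothie | cat | white | hiking | plumber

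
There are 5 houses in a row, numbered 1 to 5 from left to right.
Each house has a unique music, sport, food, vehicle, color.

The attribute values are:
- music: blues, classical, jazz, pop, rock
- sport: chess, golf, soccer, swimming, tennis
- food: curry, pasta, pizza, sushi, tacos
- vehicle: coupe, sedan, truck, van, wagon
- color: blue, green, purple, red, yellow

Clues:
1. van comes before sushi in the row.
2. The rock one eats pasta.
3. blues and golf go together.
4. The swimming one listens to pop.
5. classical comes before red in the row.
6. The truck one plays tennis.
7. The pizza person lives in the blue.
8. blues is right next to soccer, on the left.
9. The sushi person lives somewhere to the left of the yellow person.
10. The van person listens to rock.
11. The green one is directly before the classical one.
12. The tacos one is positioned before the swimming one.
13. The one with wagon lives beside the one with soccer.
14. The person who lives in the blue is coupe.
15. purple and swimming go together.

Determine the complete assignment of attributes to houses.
Solution:

House | Music | Sport | Food | Vehicle | Color
----------------------------------------------
  1   | blues | golf | tacos | wagon | green
  2   | classical | soccer | pizza | coupe | blue
  3   | rock | chess | pasta | van | red
  4   | pop | swimming | sushi | sedan | purple
  5   | jazz | tennis | curry | truck | yellow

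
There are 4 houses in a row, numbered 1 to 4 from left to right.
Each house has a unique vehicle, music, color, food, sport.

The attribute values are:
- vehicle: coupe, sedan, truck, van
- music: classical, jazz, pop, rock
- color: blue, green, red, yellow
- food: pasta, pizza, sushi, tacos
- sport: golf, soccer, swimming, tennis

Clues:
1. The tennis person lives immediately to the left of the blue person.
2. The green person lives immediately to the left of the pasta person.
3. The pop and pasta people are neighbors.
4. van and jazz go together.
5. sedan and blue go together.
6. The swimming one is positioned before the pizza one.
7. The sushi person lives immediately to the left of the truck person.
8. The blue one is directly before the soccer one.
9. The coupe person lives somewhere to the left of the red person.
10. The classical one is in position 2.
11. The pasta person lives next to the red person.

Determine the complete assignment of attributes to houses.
Solution:

House | Vehicle | Music | Color | Food | Sport
----------------------------------------------
  1   | coupe | pop | green | tacos | tennis
  2   | sedan | classical | blue | pasta | swimming
  3   | van | jazz | red | sushi | soccer
  4   | truck | rock | yellow | pizza | golf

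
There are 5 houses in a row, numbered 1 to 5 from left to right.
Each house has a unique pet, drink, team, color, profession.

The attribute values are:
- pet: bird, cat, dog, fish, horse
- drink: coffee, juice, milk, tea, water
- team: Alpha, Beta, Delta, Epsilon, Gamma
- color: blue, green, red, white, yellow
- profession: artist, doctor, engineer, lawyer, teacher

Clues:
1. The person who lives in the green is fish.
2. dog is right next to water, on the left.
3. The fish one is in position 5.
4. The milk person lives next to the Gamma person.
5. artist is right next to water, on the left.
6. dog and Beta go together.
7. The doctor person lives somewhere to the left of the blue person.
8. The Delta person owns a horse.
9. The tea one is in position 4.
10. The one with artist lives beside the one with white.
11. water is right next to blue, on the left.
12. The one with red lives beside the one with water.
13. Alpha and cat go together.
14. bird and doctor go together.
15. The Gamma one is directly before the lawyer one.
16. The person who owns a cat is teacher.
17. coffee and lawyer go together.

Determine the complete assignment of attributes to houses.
Solution:

House | Pet | Drink | Team | Color | Profession
-----------------------------------------------
  1   | dog | milk | Beta | red | artist
  2   | bird | water | Gamma | white | doctor
  3   | horse | coffee | Delta | blue | lawyer
  4   | cat | tea | Alpha | yellow | teacher
  5   | fish | juice | Epsilon | green | engineer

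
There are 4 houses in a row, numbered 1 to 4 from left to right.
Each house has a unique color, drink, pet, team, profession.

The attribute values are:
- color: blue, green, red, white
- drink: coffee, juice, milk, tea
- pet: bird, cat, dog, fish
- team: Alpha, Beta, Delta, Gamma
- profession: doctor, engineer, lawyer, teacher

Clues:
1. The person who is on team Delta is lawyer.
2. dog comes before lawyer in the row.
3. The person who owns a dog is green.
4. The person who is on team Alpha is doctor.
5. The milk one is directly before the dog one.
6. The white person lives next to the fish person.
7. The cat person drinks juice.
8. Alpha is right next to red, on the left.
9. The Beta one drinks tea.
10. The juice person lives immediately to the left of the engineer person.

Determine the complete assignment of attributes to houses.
Solution:

House | Color | Drink | Pet | Team | Profession
-----------------------------------------------
  1   | white | juice | cat | Alpha | doctor
  2   | red | milk | fish | Gamma | engineer
  3   | green | tea | dog | Beta | teacher
  4   | blue | coffee | bird | Delta | lawyer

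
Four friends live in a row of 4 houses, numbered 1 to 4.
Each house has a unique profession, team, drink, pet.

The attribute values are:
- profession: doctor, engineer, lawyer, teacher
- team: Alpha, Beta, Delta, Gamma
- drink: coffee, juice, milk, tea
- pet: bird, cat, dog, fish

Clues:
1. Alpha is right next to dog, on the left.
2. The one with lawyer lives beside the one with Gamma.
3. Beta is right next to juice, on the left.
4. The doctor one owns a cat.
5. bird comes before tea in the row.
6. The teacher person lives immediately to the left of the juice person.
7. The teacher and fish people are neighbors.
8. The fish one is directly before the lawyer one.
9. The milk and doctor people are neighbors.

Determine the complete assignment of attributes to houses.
Solution:

House | Profession | Team | Drink | Pet
---------------------------------------
  1   | teacher | Beta | coffee | bird
  2   | engineer | Alpha | juice | fish
  3   | lawyer | Delta | milk | dog
  4   | doctor | Gamma | tea | cat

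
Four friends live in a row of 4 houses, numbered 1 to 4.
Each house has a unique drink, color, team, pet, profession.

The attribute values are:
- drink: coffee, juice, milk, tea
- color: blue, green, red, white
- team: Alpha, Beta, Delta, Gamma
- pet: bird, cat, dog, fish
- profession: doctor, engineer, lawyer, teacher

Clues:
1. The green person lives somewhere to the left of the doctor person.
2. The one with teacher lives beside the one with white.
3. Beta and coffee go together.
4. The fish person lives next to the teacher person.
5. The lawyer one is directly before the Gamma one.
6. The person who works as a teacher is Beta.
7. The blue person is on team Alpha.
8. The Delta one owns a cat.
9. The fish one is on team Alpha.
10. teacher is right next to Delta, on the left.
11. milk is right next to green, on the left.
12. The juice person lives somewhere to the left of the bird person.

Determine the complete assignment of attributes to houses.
Solution:

House | Drink | Color | Team | Pet | Profession
-----------------------------------------------
  1   | milk | blue | Alpha | fish | engineer
  2   | coffee | green | Beta | dog | teacher
  3   | juice | white | Delta | cat | lawyer
  4   | tea | red | Gamma | bird | doctor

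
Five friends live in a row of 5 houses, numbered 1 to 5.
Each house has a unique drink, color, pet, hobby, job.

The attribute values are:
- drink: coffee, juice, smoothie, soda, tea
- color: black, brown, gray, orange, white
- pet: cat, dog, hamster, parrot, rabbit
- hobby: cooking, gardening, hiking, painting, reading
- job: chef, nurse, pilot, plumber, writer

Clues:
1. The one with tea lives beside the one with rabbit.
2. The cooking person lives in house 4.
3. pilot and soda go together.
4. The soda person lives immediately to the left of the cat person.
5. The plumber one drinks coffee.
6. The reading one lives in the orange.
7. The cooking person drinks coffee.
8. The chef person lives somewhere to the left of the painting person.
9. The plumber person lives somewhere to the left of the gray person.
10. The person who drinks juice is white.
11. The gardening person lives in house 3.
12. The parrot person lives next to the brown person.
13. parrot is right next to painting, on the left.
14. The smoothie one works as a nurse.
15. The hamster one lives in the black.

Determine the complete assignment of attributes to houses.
Solution:

House | Drink | Color | Pet | Hobby | Job
-----------------------------------------
  1   | tea | orange | parrot | reading | chef
  2   | soda | brown | rabbit | painting | pilot
  3   | juice | white | cat | gardening | writer
  4   | coffee | black | hamster | cooking | plumber
  5   | smoothie | gray | dog | hiking | nurse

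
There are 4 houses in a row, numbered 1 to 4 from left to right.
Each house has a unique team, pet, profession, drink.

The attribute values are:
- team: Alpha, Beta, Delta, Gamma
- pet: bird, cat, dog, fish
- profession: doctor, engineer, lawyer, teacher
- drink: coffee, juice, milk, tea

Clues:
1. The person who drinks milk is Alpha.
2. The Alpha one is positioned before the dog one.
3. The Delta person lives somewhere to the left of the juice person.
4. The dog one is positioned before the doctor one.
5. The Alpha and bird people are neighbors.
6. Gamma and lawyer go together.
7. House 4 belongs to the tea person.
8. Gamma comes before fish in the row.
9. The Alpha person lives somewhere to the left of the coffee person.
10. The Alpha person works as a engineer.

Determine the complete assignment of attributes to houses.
Solution:

House | Team | Pet | Profession | Drink
---------------------------------------
  1   | Alpha | cat | engineer | milk
  2   | Delta | bird | teacher | coffee
  3   | Gamma | dog | lawyer | juice
  4   | Beta | fish | doctor | tea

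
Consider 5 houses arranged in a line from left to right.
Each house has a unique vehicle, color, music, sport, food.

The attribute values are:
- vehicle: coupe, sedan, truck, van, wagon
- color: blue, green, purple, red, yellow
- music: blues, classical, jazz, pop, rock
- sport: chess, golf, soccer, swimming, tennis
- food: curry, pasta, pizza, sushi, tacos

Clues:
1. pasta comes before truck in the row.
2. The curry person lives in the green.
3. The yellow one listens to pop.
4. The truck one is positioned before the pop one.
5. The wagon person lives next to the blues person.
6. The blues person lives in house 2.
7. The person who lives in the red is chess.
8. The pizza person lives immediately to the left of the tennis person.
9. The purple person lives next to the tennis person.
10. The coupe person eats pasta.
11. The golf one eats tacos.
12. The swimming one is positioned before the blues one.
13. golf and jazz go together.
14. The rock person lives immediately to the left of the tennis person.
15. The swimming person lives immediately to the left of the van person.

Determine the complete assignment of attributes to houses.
Solution:

House | Vehicle | Color | Music | Sport | Food
----------------------------------------------
  1   | wagon | purple | rock | swimming | pizza
  2   | van | green | blues | tennis | curry
  3   | coupe | red | classical | chess | pasta
  4   | truck | blue | jazz | golf | tacos
  5   | sedan | yellow | pop | soccer | sushi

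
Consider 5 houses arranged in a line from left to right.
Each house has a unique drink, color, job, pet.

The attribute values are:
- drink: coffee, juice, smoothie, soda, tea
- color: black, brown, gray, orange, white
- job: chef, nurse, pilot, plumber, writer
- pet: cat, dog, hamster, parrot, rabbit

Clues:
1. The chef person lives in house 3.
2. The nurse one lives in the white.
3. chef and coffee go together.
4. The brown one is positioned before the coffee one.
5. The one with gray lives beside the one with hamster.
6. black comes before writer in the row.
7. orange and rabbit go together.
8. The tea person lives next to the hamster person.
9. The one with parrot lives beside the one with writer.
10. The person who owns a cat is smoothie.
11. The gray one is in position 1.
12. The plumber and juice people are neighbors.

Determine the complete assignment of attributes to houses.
Solution:

House | Drink | Color | Job | Pet
---------------------------------
  1   | tea | gray | plumber | dog
  2   | juice | brown | pilot | hamster
  3   | coffee | black | chef | parrot
  4   | soda | orange | writer | rabbit
  5   | smoothie | white | nurse | cat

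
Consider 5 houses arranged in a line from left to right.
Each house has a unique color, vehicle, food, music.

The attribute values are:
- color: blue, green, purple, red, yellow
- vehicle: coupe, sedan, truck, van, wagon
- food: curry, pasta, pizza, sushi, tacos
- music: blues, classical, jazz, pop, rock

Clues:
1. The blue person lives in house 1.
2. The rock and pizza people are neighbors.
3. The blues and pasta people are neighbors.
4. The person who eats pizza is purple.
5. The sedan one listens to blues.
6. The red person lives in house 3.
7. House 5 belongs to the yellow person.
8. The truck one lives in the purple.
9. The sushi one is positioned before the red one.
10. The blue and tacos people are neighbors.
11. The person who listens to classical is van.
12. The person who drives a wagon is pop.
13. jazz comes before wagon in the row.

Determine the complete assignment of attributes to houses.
Solution:

House | Color | Vehicle | Food | Music
--------------------------------------
  1   | blue | van | sushi | classical
  2   | green | sedan | tacos | blues
  3   | red | coupe | pasta | rock
  4   | purple | truck | pizza | jazz
  5   | yellow | wagon | curry | pop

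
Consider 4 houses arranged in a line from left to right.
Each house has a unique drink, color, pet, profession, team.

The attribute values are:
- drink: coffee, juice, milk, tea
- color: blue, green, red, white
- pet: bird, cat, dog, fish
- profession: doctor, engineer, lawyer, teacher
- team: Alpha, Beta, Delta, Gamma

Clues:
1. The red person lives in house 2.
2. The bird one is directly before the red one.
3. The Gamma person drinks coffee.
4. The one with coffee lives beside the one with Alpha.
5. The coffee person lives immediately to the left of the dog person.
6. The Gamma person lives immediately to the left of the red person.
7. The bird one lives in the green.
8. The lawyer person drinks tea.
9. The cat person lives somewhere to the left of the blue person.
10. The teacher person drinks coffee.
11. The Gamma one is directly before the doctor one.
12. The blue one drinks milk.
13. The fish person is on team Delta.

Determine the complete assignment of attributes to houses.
Solution:

House | Drink | Color | Pet | Profession | Team
-----------------------------------------------
  1   | coffee | green | bird | teacher | Gamma
  2   | juice | red | dog | doctor | Alpha
  3   | tea | white | cat | lawyer | Beta
  4   | milk | blue | fish | engineer | Delta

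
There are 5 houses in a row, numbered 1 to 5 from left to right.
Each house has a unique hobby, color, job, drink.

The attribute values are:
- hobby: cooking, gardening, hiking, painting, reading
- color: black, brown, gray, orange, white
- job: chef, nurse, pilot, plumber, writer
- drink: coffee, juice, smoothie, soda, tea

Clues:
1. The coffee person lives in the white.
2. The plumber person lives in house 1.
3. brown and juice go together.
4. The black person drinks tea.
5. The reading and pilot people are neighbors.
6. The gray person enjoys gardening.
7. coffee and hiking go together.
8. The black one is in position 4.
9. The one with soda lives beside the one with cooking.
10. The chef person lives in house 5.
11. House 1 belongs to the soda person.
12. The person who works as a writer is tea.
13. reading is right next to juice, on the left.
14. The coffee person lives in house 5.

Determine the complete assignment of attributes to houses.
Solution:

House | Hobby | Color | Job | Drink
-----------------------------------
  1   | reading | orange | plumber | soda
  2   | cooking | brown | pilot | juice
  3   | gardening | gray | nurse | smoothie
  4   | painting | black | writer | tea
  5   | hiking | white | chef | coffee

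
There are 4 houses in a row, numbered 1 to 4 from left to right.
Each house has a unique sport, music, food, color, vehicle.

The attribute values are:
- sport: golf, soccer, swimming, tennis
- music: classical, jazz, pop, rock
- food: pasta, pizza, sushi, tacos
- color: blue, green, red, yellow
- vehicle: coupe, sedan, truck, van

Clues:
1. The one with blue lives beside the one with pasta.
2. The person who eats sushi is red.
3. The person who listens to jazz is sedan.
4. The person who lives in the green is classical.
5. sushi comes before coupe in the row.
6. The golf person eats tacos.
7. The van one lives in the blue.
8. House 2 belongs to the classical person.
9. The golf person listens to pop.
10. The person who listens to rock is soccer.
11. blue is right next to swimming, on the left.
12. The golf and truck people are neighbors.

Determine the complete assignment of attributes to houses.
Solution:

House | Sport | Music | Food | Color | Vehicle
----------------------------------------------
  1   | golf | pop | tacos | blue | van
  2   | swimming | classical | pasta | green | truck
  3   | tennis | jazz | sushi | red | sedan
  4   | soccer | rock | pizza | yellow | coupe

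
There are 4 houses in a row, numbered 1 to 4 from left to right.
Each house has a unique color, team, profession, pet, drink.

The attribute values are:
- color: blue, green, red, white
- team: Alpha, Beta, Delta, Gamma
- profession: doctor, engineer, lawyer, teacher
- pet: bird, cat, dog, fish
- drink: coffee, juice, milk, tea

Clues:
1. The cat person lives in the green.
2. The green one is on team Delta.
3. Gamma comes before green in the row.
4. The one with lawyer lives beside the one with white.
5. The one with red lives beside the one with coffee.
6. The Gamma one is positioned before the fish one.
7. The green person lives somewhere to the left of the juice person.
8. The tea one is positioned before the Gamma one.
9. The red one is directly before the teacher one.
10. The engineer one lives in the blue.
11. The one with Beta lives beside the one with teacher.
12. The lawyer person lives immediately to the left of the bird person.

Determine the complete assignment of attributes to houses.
Solution:

House | Color | Team | Profession | Pet | Drink
-----------------------------------------------
  1   | red | Beta | lawyer | dog | tea
  2   | white | Gamma | teacher | bird | coffee
  3   | green | Delta | doctor | cat | milk
  4   | blue | Alpha | engineer | fish | juice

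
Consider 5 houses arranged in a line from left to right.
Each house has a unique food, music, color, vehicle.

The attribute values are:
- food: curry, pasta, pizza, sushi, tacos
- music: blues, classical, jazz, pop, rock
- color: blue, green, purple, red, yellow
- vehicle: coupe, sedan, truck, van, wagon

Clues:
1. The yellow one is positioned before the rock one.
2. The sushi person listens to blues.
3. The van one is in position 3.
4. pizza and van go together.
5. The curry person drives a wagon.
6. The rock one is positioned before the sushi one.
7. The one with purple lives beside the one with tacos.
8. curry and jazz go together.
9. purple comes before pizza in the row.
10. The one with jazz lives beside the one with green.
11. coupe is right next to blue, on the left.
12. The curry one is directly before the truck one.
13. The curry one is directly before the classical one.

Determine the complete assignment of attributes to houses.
Solution:

House | Food | Music | Color | Vehicle
--------------------------------------
  1   | curry | jazz | purple | wagon
  2   | tacos | classical | green | truck
  3   | pizza | pop | yellow | van
  4   | pasta | rock | red | coupe
  5   | sushi | blues | blue | sedan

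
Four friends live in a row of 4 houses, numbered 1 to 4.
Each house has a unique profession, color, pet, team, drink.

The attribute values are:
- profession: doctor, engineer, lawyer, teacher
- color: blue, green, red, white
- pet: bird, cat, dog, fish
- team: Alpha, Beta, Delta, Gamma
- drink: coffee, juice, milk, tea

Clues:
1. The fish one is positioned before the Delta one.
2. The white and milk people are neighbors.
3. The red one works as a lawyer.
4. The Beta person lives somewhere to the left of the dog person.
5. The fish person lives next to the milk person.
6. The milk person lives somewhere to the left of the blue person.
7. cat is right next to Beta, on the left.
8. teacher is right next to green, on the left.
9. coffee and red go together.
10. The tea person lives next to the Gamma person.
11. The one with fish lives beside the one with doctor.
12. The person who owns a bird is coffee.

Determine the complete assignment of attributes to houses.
Solution:

House | Profession | Color | Pet | Team | Drink
-----------------------------------------------
  1   | teacher | white | fish | Alpha | tea
  2   | doctor | green | cat | Gamma | milk
  3   | lawyer | red | bird | Beta | coffee
  4   | engineer | blue | dog | Delta | juice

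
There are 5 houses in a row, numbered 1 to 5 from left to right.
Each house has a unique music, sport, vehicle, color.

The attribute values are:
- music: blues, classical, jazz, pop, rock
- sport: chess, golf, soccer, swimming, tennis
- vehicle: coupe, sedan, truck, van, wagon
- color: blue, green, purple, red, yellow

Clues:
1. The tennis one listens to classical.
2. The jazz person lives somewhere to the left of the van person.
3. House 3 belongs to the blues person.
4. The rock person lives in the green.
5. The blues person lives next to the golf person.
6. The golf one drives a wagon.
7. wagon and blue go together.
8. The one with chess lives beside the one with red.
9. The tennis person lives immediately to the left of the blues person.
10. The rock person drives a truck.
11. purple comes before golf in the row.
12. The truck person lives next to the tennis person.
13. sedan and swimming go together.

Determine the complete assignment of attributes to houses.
Solution:

House | Music | Sport | Vehicle | Color
---------------------------------------
  1   | rock | chess | truck | green
  2   | classical | tennis | coupe | red
  3   | blues | swimming | sedan | purple
  4   | jazz | golf | wagon | blue
  5   | pop | soccer | van | yellow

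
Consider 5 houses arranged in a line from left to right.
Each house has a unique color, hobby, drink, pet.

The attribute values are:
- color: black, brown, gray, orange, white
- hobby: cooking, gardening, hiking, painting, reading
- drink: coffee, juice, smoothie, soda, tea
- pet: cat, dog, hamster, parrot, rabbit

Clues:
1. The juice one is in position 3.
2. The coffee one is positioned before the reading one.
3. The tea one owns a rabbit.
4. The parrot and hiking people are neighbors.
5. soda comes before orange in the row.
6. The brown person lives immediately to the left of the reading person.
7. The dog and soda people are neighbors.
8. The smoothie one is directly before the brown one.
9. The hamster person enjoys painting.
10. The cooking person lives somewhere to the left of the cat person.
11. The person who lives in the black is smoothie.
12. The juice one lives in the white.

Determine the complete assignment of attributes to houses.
Solution:

House | Color | Hobby | Drink | Pet
-----------------------------------
  1   | black | cooking | smoothie | parrot
  2   | brown | hiking | coffee | cat
  3   | white | reading | juice | dog
  4   | gray | painting | soda | hamster
  5   | orange | gardening | tea | rabbit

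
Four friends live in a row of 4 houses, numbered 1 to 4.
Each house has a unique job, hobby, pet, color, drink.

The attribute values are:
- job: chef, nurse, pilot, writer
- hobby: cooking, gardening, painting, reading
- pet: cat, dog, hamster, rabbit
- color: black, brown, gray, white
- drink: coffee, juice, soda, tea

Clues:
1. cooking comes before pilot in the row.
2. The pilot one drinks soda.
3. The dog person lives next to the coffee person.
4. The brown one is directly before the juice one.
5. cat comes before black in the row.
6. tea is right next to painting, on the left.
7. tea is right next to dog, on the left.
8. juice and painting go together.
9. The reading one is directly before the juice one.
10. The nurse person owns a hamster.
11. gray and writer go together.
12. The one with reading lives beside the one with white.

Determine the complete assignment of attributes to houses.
Solution:

House | Job | Hobby | Pet | Color | Drink
-----------------------------------------
  1   | nurse | reading | hamster | brown | tea
  2   | chef | painting | dog | white | juice
  3   | writer | cooking | cat | gray | coffee
  4   | pilot | gardening | rabbit | black | soda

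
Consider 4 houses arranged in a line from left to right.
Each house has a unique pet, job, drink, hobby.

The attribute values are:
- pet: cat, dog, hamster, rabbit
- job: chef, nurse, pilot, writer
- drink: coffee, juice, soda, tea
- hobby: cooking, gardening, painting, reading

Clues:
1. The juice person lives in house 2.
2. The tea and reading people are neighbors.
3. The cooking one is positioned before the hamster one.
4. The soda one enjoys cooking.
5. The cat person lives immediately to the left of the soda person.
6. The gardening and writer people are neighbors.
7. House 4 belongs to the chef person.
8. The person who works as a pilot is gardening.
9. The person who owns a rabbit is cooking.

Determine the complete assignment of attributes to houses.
Solution:

House | Pet | Job | Drink | Hobby
---------------------------------
  1   | dog | pilot | tea | gardening
  2   | cat | writer | juice | reading
  3   | rabbit | nurse | soda | cooking
  4   | hamster | chef | coffee | painting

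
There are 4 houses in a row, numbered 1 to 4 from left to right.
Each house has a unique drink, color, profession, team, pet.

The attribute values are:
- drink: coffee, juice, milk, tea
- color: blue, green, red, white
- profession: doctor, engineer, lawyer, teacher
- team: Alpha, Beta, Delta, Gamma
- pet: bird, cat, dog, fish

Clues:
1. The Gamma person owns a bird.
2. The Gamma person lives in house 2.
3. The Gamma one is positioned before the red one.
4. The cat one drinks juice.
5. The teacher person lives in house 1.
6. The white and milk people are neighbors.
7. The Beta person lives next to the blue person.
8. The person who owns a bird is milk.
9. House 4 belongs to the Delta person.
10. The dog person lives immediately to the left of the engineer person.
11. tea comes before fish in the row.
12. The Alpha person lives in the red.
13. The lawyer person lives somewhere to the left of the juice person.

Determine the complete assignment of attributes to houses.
Solution:

House | Drink | Color | Profession | Team | Pet
-----------------------------------------------
  1   | tea | white | teacher | Beta | dog
  2   | milk | blue | engineer | Gamma | bird
  3   | coffee | red | lawyer | Alpha | fish
  4   | juice | green | doctor | Delta | cat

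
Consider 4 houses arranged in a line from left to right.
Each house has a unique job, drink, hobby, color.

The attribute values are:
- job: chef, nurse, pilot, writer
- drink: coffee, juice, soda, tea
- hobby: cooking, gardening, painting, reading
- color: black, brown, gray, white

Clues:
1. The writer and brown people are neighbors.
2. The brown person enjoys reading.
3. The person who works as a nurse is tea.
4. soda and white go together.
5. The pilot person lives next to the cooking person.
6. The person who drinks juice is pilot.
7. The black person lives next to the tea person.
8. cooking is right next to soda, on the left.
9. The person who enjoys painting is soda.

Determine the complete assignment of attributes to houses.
Solution:

House | Job | Drink | Hobby | Color
-----------------------------------
  1   | pilot | juice | gardening | black
  2   | nurse | tea | cooking | gray
  3   | writer | soda | painting | white
  4   | chef | coffee | reading | brown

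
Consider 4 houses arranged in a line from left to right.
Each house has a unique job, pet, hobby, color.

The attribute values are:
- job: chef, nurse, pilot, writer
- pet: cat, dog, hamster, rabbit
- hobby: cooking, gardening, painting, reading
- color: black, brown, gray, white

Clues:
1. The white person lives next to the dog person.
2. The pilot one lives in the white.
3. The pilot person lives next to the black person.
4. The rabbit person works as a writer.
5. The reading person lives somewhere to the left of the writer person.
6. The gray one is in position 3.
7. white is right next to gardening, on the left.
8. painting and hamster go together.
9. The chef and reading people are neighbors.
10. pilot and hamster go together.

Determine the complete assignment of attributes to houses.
Solution:

House | Job | Pet | Hobby | Color
---------------------------------
  1   | pilot | hamster | painting | white
  2   | chef | dog | gardening | black
  3   | nurse | cat | reading | gray
  4   | writer | rabbit | cooking | brown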